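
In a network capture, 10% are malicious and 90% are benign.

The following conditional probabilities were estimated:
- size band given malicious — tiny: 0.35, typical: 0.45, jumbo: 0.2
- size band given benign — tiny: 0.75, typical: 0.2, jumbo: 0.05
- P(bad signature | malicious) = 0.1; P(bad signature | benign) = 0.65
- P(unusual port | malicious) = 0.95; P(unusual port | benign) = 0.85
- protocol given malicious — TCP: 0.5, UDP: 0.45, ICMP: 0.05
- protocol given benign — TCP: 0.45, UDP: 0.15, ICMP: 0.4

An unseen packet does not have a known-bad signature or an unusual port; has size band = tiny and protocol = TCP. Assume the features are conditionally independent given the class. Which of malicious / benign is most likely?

benign

malicious: 0.1 × 0.35 × (1−0.1) × (1−0.95) × 0.5 = 0.0007875
benign: 0.9 × 0.75 × (1−0.65) × (1−0.85) × 0.45 = 0.015946875
Highest score → benign.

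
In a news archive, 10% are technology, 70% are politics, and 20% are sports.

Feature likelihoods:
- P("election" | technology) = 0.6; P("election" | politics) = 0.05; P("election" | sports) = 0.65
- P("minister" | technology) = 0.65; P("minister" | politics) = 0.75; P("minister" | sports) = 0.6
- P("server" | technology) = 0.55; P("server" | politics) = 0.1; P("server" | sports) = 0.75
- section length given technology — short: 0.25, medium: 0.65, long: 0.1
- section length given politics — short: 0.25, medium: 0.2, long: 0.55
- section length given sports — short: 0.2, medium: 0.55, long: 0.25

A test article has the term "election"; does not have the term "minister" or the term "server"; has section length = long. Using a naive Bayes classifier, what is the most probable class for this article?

politics

technology: 0.1 × 0.6 × (1−0.65) × (1−0.55) × 0.1 = 0.000945
politics: 0.7 × 0.05 × (1−0.75) × (1−0.1) × 0.55 = 0.00433125
sports: 0.2 × 0.65 × (1−0.6) × (1−0.75) × 0.25 = 0.00325
Highest score → politics.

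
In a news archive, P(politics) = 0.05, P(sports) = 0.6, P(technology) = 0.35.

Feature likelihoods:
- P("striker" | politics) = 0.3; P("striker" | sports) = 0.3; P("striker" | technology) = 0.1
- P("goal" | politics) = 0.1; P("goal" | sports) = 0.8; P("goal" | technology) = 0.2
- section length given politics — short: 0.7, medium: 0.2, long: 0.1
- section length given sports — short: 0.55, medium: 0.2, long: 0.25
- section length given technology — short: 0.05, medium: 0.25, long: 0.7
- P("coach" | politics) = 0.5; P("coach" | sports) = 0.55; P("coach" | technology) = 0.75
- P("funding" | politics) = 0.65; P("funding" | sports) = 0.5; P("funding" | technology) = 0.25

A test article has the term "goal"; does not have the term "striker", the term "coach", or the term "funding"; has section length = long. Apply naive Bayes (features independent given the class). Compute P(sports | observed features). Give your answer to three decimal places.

politics: 0.05 × (1−0.3) × 0.1 × 0.1 × (1−0.5) × (1−0.65) = 0.00006125
sports: 0.6 × (1−0.3) × 0.8 × 0.25 × (1−0.55) × (1−0.5) = 0.0189
technology: 0.35 × (1−0.1) × 0.2 × 0.7 × (1−0.75) × (1−0.25) = 0.00826875
P(sports | x) = 0.0189 / 0.02723 ≈ 0.694

0.694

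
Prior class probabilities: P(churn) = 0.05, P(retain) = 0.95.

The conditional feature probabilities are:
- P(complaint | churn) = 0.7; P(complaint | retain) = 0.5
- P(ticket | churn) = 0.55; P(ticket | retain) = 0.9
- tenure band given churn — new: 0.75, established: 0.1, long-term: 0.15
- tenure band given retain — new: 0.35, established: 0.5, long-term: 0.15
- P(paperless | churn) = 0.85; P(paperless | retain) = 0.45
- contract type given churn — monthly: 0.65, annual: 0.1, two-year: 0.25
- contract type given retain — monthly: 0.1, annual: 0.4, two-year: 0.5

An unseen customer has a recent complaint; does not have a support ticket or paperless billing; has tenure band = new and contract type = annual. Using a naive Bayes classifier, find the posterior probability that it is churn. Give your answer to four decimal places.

churn: 0.05 × 0.7 × (1−0.55) × 0.75 × (1−0.85) × 0.1 = 0.0001771875
retain: 0.95 × 0.5 × (1−0.9) × 0.35 × (1−0.45) × 0.4 = 0.0036575
P(churn | x) = 0.0001771875 / 0.0038346875 ≈ 0.0462

0.0462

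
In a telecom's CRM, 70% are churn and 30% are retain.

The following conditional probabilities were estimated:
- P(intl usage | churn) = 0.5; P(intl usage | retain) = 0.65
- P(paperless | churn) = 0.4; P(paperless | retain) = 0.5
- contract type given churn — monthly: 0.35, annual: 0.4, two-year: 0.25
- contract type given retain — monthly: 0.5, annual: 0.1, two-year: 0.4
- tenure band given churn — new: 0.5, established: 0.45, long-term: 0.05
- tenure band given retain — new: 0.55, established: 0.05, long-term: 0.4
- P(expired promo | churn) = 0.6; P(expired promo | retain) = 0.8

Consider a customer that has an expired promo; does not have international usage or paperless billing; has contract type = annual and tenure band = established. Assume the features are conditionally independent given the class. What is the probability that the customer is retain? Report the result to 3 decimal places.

0.009

churn: 0.7 × (1−0.5) × (1−0.4) × 0.4 × 0.45 × 0.6 = 0.02268
retain: 0.3 × (1−0.65) × (1−0.5) × 0.1 × 0.05 × 0.8 = 0.00021
P(retain | x) = 0.00021 / 0.02289 ≈ 0.009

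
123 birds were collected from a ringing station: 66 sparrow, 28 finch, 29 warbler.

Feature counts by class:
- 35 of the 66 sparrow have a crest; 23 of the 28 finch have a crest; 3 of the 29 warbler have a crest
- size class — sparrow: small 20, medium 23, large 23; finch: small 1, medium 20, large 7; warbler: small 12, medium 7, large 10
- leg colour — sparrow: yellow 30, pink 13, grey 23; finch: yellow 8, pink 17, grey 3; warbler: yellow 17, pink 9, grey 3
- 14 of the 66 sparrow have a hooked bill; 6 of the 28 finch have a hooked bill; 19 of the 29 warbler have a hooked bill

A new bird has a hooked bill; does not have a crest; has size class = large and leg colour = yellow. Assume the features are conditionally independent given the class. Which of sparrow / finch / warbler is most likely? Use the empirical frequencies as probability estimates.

sparrow: (66/123) × (31/66) × (23/66) × (30/66) × (14/66) ≈ 0.00846841
finch: (28/123) × (5/28) × (7/28) × (8/28) × (6/28) ≈ 0.0006222
warbler: (29/123) × (26/29) × (10/29) × (17/29) × (19/29) ≈ 0.0279948
Highest score → warbler.

warbler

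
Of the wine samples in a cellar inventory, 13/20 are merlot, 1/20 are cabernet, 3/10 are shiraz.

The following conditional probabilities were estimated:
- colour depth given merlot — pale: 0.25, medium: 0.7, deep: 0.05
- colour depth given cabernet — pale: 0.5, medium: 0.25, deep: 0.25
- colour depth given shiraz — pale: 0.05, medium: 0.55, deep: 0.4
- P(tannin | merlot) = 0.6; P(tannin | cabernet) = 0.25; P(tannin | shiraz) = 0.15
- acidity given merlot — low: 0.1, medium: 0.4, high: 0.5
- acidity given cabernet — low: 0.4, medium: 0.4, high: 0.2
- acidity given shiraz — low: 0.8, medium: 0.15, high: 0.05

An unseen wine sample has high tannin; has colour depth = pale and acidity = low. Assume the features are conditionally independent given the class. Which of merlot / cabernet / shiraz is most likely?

merlot

merlot: 0.65 × 0.25 × 0.6 × 0.1 = 0.00975
cabernet: 0.05 × 0.5 × 0.25 × 0.4 = 0.0025
shiraz: 0.3 × 0.05 × 0.15 × 0.8 = 0.0018
Highest score → merlot.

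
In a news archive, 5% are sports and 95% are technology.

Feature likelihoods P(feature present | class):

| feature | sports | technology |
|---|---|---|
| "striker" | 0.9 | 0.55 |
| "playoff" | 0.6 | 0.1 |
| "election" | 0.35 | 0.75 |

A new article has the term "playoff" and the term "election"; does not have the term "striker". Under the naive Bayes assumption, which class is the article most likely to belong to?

sports: 0.05 × (1−0.9) × 0.6 × 0.35 = 0.00105
technology: 0.95 × (1−0.55) × 0.1 × 0.75 = 0.0320625
Highest score → technology.

technology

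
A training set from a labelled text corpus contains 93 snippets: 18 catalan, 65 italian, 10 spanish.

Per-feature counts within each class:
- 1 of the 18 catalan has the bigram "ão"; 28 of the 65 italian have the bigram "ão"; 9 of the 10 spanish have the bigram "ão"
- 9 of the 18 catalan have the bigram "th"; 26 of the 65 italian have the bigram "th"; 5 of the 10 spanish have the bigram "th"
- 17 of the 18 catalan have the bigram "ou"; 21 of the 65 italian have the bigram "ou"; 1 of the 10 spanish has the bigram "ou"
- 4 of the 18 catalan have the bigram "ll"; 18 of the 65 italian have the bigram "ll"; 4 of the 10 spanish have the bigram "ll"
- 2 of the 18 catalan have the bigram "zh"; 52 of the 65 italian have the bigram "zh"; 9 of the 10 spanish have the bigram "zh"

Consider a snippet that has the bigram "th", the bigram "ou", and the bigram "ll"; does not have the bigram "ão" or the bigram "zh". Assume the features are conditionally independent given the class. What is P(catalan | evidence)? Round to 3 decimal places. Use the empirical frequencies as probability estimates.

0.856

catalan: (18/93) × (17/18) × (9/18) × (17/18) × (4/18) × (16/18) ≈ 0.0170509
italian: (65/93) × (37/65) × (26/65) × (21/65) × (18/65) × (13/65) ≈ 0.00284757
spanish: (10/93) × (1/10) × (5/10) × (1/10) × (4/10) × (1/10) ≈ 0.0000215054
P(catalan | x) = 0.0170509 / 0.0199199754 ≈ 0.856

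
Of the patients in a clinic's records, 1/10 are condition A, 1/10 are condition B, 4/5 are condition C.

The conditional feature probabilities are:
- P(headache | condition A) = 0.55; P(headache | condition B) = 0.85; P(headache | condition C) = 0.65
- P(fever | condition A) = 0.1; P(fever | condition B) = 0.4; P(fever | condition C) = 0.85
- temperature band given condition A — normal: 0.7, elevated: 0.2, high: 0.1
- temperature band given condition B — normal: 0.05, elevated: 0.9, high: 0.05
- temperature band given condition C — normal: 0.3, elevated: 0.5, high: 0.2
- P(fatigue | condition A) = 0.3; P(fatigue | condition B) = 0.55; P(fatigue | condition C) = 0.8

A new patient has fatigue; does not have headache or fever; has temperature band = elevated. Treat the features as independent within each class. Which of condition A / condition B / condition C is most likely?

condition A: 0.1 × (1−0.55) × (1−0.1) × 0.2 × 0.3 = 0.00243
condition B: 0.1 × (1−0.85) × (1−0.4) × 0.9 × 0.55 = 0.004455
condition C: 0.8 × (1−0.65) × (1−0.85) × 0.5 × 0.8 = 0.0168
Highest score → condition C.

condition C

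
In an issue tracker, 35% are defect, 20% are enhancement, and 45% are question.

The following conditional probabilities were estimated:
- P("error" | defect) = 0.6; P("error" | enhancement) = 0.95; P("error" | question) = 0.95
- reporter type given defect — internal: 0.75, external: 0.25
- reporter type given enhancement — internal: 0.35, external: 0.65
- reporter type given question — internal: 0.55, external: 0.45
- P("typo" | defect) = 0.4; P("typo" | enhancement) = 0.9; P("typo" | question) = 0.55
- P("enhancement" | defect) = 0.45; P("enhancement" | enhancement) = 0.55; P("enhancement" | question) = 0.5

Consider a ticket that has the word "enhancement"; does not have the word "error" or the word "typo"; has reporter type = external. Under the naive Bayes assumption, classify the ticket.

defect: 0.35 × (1−0.6) × 0.25 × (1−0.4) × 0.45 = 0.00945
enhancement: 0.2 × (1−0.95) × 0.65 × (1−0.9) × 0.55 = 0.0003575
question: 0.45 × (1−0.95) × 0.45 × (1−0.55) × 0.5 = 0.002278125
Highest score → defect.

defect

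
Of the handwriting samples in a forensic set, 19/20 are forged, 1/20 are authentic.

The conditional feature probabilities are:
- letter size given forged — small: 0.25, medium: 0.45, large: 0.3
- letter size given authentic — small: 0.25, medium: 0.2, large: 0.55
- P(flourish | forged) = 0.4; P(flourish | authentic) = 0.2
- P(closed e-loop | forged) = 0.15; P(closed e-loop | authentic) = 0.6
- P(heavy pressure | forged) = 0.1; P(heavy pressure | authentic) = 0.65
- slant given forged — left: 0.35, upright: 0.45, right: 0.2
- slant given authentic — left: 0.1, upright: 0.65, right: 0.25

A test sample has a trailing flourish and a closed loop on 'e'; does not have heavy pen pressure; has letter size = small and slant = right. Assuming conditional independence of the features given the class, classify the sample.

forged

forged: 0.95 × 0.25 × 0.4 × 0.15 × (1−0.1) × 0.2 = 0.002565
authentic: 0.05 × 0.25 × 0.2 × 0.6 × (1−0.65) × 0.25 = 0.00013125
Highest score → forged.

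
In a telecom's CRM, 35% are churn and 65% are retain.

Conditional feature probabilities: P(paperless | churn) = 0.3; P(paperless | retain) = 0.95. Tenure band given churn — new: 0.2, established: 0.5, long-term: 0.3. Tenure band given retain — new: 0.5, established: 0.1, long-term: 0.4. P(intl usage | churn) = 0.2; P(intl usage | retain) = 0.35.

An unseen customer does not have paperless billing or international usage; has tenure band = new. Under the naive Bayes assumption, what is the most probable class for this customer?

churn

churn: 0.35 × (1−0.3) × 0.2 × (1−0.2) = 0.0392
retain: 0.65 × (1−0.95) × 0.5 × (1−0.35) = 0.0105625
Highest score → churn.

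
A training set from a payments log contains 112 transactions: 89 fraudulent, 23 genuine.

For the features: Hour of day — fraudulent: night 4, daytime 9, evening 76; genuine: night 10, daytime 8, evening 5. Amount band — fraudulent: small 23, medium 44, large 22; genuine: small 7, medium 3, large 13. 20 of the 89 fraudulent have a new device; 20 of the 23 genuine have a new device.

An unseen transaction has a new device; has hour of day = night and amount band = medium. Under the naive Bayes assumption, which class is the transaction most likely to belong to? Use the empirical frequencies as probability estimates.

fraudulent: (89/112) × (4/89) × (44/89) × (20/89) ≈ 0.00396775
genuine: (23/112) × (10/23) × (3/23) × (20/23) ≈ 0.0101269
Highest score → genuine.

genuine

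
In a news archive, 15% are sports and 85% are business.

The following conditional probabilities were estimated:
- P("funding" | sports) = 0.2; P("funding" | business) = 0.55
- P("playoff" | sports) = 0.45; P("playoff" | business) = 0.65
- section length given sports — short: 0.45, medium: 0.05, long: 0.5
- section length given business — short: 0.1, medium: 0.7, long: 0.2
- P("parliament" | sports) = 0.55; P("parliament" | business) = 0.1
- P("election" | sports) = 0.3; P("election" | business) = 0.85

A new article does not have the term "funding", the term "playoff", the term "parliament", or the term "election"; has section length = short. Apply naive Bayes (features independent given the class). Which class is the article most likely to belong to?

sports: 0.15 × (1−0.2) × (1−0.45) × 0.45 × (1−0.55) × (1−0.3) = 0.0093555
business: 0.85 × (1−0.55) × (1−0.65) × 0.1 × (1−0.1) × (1−0.85) = 0.0018073125
Highest score → sports.

sports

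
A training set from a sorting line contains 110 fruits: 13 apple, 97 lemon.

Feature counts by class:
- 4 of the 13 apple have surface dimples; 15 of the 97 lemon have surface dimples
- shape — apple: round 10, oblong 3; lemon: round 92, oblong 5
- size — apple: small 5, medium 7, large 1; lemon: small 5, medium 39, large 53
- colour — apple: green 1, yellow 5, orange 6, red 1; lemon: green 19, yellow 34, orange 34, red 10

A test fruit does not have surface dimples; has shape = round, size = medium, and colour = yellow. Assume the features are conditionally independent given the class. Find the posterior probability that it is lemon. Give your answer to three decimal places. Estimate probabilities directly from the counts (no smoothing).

0.884

apple: (13/110) × (9/13) × (10/13) × (7/13) × (5/13) ≈ 0.0130343
lemon: (97/110) × (82/97) × (92/97) × (39/97) × (34/97) ≈ 0.0996408
P(lemon | x) = 0.0996408 / 0.1126751 ≈ 0.884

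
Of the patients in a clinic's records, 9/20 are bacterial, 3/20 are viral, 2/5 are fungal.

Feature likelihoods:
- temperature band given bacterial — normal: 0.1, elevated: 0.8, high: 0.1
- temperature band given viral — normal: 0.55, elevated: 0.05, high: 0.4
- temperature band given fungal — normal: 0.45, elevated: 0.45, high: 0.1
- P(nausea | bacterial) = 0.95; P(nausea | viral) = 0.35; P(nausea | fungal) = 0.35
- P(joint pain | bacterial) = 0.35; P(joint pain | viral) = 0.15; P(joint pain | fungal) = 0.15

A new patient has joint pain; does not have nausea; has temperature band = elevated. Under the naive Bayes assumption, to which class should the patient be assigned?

fungal

bacterial: 0.45 × 0.8 × (1−0.95) × 0.35 = 0.0063
viral: 0.15 × 0.05 × (1−0.35) × 0.15 = 0.00073125
fungal: 0.4 × 0.45 × (1−0.35) × 0.15 = 0.01755
Highest score → fungal.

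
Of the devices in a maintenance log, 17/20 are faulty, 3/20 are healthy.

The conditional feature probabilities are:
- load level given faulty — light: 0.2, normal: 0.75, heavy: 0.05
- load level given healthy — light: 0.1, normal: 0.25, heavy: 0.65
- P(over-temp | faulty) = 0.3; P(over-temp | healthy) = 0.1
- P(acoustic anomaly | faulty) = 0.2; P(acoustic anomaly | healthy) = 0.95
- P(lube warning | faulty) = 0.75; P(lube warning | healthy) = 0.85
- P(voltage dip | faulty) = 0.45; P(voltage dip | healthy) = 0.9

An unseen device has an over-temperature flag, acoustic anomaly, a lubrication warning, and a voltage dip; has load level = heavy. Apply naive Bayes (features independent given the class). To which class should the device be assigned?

faulty: 0.85 × 0.05 × 0.3 × 0.2 × 0.75 × 0.45 = 0.000860625
healthy: 0.15 × 0.65 × 0.1 × 0.95 × 0.85 × 0.9 = 0.0070858125
Highest score → healthy.

healthy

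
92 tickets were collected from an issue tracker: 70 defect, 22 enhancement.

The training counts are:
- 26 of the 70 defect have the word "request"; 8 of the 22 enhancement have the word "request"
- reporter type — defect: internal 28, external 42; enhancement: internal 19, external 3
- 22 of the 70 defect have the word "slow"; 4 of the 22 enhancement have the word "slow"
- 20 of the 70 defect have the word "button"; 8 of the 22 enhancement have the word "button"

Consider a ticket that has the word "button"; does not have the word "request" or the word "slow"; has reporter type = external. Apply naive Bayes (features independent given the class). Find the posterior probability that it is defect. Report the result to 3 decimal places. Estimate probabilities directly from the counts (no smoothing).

defect: (70/92) × (44/70) × (42/70) × (48/70) × (20/70) ≈ 0.0562201
enhancement: (22/92) × (14/22) × (3/22) × (18/22) × (8/22) ≈ 0.00617385
P(defect | x) = 0.0562201 / 0.06239395 ≈ 0.901

0.901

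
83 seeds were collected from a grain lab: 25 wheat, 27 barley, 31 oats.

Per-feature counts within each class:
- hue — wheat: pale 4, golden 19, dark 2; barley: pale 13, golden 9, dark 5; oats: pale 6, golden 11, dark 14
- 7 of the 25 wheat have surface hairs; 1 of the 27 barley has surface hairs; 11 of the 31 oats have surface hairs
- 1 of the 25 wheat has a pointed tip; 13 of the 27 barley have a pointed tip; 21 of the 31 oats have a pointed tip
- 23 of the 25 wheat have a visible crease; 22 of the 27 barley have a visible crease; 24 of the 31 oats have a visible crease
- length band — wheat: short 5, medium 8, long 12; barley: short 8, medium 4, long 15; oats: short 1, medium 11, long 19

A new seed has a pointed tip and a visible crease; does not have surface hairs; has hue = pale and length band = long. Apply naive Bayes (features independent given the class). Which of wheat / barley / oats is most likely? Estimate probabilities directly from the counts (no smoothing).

wheat: (25/83) × (4/25) × (18/25) × (1/25) × (23/25) × (12/25) ≈ 0.00061292
barley: (27/83) × (13/27) × (26/27) × (13/27) × (22/27) × (15/27) ≈ 0.0328731
oats: (31/83) × (6/31) × (20/31) × (21/31) × (24/31) × (19/31) ≈ 0.0149913
Highest score → barley.

barley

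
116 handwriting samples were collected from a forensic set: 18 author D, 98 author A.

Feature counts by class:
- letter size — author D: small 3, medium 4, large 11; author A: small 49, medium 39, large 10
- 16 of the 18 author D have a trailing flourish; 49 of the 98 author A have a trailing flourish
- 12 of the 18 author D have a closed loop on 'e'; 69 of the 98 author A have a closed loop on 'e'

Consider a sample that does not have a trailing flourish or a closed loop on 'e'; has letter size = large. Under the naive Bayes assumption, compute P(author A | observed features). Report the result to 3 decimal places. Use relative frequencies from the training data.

0.784

author D: (18/116) × (11/18) × (2/18) × (6/18) ≈ 0.00351213
author A: (98/116) × (10/98) × (49/98) × (29/98) ≈ 0.0127551
P(author A | x) = 0.0127551 / 0.01626723 ≈ 0.784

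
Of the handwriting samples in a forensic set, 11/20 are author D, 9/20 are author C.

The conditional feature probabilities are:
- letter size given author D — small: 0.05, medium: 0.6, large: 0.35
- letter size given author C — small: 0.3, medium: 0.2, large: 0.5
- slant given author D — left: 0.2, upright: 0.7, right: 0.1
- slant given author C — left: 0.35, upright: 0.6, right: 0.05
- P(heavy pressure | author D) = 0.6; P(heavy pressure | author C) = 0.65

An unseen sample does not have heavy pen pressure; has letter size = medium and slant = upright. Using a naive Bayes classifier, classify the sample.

author D: 0.55 × 0.6 × 0.7 × (1−0.6) = 0.0924
author C: 0.45 × 0.2 × 0.6 × (1−0.65) = 0.0189
Highest score → author D.

author D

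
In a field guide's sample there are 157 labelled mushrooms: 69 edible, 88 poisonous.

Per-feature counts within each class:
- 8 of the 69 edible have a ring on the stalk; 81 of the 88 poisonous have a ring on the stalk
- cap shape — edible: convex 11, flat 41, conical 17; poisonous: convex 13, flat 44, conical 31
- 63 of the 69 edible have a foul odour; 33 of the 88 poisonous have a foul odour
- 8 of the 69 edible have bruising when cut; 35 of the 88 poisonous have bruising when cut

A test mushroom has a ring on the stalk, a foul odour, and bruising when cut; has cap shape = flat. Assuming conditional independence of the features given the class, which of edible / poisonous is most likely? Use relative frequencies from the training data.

edible: (69/157) × (8/69) × (41/69) × (63/69) × (8/69) ≈ 0.00320522
poisonous: (88/157) × (81/88) × (44/88) × (33/88) × (35/88) ≈ 0.0384744
Highest score → poisonous.

poisonous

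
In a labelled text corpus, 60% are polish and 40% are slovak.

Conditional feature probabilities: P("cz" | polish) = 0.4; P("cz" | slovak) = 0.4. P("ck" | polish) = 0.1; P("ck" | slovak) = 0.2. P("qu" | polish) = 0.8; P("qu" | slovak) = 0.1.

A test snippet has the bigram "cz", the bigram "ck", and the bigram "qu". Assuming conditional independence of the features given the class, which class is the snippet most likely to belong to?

polish

polish: 0.6 × 0.4 × 0.1 × 0.8 = 0.0192
slovak: 0.4 × 0.4 × 0.2 × 0.1 = 0.0032
Highest score → polish.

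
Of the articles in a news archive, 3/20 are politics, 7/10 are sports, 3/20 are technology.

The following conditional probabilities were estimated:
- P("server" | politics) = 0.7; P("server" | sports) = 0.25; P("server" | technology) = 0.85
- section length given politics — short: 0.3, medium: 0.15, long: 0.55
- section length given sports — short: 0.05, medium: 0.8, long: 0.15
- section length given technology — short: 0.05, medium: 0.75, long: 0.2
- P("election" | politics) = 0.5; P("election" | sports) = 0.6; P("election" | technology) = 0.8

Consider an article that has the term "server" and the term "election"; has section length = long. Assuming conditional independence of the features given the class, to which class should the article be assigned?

politics

politics: 0.15 × 0.7 × 0.55 × 0.5 = 0.028875
sports: 0.7 × 0.25 × 0.15 × 0.6 = 0.01575
technology: 0.15 × 0.85 × 0.2 × 0.8 = 0.0204
Highest score → politics.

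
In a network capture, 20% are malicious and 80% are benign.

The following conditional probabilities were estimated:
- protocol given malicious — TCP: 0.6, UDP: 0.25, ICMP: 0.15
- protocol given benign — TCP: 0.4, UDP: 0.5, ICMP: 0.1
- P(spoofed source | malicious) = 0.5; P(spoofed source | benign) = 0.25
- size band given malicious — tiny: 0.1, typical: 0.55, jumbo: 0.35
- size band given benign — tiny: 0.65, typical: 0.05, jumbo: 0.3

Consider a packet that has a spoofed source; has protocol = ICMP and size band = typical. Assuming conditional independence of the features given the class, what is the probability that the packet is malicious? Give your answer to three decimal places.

0.892

malicious: 0.2 × 0.15 × 0.5 × 0.55 = 0.00825
benign: 0.8 × 0.1 × 0.25 × 0.05 = 0.001
P(malicious | x) = 0.00825 / 0.00925 ≈ 0.892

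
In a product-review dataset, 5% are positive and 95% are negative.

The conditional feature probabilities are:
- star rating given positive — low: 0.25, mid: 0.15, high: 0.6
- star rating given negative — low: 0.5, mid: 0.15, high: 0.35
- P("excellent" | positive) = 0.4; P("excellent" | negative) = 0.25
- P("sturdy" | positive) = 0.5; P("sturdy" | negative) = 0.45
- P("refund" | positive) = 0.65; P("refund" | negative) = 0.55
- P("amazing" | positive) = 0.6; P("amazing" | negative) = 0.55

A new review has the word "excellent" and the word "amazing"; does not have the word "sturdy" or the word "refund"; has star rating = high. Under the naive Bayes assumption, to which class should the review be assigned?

negative

positive: 0.05 × 0.6 × 0.4 × (1−0.5) × (1−0.65) × 0.6 = 0.00126
negative: 0.95 × 0.35 × 0.25 × (1−0.45) × (1−0.55) × 0.55 = 0.011315390625
Highest score → negative.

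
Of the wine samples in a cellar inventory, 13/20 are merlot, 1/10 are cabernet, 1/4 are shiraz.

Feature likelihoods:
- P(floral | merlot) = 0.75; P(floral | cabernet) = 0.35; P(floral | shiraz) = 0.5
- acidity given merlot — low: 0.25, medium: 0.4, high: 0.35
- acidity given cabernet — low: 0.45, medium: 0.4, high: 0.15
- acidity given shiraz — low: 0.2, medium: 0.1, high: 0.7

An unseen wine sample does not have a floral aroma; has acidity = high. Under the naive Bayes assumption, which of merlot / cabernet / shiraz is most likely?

shiraz

merlot: 0.65 × (1−0.75) × 0.35 = 0.056875
cabernet: 0.1 × (1−0.35) × 0.15 = 0.00975
shiraz: 0.25 × (1−0.5) × 0.7 = 0.0875
Highest score → shiraz.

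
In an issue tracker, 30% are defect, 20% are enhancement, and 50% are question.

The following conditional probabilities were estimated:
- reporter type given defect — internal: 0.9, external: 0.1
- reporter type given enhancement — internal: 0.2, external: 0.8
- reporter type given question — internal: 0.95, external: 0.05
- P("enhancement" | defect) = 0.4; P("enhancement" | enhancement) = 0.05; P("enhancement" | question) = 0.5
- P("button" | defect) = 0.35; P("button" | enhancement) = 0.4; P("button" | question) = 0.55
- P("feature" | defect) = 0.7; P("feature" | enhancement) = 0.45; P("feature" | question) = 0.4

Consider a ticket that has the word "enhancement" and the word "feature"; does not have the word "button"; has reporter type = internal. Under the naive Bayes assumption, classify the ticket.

defect: 0.3 × 0.9 × 0.4 × (1−0.35) × 0.7 = 0.04914
enhancement: 0.2 × 0.2 × 0.05 × (1−0.4) × 0.45 = 0.00054
question: 0.5 × 0.95 × 0.5 × (1−0.55) × 0.4 = 0.04275
Highest score → defect.

defect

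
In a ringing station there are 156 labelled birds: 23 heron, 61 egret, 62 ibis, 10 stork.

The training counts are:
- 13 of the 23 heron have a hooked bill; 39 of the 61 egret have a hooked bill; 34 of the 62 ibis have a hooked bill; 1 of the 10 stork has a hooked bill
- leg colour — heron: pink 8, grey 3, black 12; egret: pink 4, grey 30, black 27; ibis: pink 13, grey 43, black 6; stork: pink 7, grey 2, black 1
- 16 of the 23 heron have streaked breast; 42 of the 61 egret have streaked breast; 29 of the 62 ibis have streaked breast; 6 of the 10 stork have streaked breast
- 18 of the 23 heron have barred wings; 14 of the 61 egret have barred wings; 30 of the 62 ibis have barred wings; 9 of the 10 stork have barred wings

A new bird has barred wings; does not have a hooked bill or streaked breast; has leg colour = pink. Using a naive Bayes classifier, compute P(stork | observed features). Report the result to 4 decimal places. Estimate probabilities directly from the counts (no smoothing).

heron: (23/156) × (10/23) × (8/23) × (7/23) × (18/23) ≈ 0.00531071
egret: (61/156) × (22/61) × (4/61) × (19/61) × (14/61) ≈ 0.000661074
ibis: (62/156) × (28/62) × (13/62) × (33/62) × (30/62) ≈ 0.00969252
stork: (10/156) × (9/10) × (7/10) × (4/10) × (9/10) ≈ 0.0145385
P(stork | x) = 0.0145385 / 0.030202804 ≈ 0.4814

0.4814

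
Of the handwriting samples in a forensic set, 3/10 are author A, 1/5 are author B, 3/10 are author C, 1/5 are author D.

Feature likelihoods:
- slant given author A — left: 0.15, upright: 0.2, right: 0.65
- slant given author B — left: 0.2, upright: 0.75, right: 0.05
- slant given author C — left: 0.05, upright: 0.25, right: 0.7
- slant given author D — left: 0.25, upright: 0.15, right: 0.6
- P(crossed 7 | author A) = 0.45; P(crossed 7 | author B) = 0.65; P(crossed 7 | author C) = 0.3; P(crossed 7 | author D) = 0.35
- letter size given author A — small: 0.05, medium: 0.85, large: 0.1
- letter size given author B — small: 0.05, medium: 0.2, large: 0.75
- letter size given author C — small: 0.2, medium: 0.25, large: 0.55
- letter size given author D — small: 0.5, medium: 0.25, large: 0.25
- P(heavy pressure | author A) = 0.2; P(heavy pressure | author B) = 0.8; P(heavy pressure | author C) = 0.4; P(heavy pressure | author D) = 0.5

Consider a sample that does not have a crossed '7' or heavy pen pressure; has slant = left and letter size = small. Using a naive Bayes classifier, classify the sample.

author D

author A: 0.3 × 0.15 × (1−0.45) × 0.05 × (1−0.2) = 0.00099
author B: 0.2 × 0.2 × (1−0.65) × 0.05 × (1−0.8) = 0.00014
author C: 0.3 × 0.05 × (1−0.3) × 0.2 × (1−0.4) = 0.00126
author D: 0.2 × 0.25 × (1−0.35) × 0.5 × (1−0.5) = 0.008125
Highest score → author D.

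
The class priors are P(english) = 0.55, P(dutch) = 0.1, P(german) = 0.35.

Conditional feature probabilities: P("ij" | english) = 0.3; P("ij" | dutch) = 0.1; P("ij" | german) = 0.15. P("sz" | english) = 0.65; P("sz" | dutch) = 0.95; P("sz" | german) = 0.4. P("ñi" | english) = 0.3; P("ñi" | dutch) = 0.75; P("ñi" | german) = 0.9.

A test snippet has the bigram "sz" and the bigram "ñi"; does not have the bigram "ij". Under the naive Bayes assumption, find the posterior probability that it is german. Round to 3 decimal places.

0.435

english: 0.55 × (1−0.3) × 0.65 × 0.3 = 0.075075
dutch: 0.1 × (1−0.1) × 0.95 × 0.75 = 0.064125
german: 0.35 × (1−0.15) × 0.4 × 0.9 = 0.1071
P(german | x) = 0.1071 / 0.2463 ≈ 0.435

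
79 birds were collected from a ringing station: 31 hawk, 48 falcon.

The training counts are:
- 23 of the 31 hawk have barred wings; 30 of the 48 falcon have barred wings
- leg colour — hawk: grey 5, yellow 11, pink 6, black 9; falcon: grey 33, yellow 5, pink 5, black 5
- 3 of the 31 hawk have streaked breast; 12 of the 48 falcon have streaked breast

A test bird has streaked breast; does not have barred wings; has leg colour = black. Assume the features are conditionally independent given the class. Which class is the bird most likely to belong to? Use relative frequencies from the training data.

falcon

hawk: (31/79) × (8/31) × (9/31) × (3/31) ≈ 0.00284514
falcon: (48/79) × (18/48) × (5/48) × (12/48) ≈ 0.00593354
Highest score → falcon.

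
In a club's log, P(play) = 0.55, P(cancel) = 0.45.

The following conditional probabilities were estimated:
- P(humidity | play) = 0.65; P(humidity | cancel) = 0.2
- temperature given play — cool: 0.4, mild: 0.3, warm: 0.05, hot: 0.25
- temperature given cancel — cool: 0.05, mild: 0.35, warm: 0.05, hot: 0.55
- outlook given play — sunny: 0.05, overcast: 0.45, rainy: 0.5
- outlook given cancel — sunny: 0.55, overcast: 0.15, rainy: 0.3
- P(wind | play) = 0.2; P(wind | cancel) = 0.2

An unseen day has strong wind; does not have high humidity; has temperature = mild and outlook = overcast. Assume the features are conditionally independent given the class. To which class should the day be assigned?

play: 0.55 × (1−0.65) × 0.3 × 0.45 × 0.2 = 0.0051975
cancel: 0.45 × (1−0.2) × 0.35 × 0.15 × 0.2 = 0.00378
Highest score → play.

play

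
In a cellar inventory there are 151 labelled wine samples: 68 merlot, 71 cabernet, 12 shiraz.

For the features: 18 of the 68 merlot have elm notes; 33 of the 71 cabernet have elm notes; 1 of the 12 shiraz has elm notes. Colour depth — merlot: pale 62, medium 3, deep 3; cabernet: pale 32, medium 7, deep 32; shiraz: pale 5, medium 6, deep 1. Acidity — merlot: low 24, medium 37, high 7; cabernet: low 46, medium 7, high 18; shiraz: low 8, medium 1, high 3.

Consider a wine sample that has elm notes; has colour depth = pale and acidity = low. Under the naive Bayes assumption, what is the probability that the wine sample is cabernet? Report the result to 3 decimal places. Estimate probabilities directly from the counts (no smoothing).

merlot: (68/151) × (18/68) × (62/68) × (24/68) ≈ 0.0383602
cabernet: (71/151) × (33/71) × (32/71) × (46/71) ≈ 0.0638158
shiraz: (12/151) × (1/12) × (5/12) × (8/12) ≈ 0.00183959
P(cabernet | x) = 0.0638158 / 0.10401559 ≈ 0.614

0.614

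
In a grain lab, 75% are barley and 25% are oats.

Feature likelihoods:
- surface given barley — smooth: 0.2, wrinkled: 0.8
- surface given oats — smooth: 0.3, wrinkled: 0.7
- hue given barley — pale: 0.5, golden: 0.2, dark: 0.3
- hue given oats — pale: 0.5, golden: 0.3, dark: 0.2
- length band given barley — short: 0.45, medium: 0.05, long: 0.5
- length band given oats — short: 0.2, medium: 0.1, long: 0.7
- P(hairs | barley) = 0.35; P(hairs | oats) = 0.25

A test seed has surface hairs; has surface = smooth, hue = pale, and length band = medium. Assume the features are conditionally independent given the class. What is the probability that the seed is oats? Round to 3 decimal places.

barley: 0.75 × 0.2 × 0.5 × 0.05 × 0.35 = 0.0013125
oats: 0.25 × 0.3 × 0.5 × 0.1 × 0.25 = 0.0009375
P(oats | x) = 0.0009375 / 0.00225 ≈ 0.417

0.417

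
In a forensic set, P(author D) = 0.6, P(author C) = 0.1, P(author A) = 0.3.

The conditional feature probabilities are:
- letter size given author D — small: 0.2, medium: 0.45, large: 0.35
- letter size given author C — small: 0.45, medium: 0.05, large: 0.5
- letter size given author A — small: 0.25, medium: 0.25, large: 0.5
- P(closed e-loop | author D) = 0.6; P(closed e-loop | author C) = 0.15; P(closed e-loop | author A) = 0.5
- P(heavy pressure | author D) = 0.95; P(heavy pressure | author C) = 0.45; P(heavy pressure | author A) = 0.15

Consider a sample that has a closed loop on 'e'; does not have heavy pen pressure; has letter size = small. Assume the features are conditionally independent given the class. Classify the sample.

author D: 0.6 × 0.2 × 0.6 × (1−0.95) = 0.0036
author C: 0.1 × 0.45 × 0.15 × (1−0.45) = 0.0037125
author A: 0.3 × 0.25 × 0.5 × (1−0.15) = 0.031875
Highest score → author A.

author A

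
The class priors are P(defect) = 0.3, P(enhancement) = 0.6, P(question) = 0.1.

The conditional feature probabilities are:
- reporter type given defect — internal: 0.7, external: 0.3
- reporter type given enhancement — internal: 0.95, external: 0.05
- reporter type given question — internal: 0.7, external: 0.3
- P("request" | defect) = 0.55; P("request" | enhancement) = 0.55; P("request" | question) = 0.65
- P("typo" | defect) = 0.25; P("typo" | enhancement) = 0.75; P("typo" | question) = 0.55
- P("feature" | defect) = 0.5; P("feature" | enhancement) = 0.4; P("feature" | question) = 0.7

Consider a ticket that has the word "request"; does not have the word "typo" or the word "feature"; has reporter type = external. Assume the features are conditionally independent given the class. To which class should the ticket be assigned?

defect: 0.3 × 0.3 × 0.55 × (1−0.25) × (1−0.5) = 0.0185625
enhancement: 0.6 × 0.05 × 0.55 × (1−0.75) × (1−0.4) = 0.002475
question: 0.1 × 0.3 × 0.65 × (1−0.55) × (1−0.7) = 0.0026325
Highest score → defect.

defect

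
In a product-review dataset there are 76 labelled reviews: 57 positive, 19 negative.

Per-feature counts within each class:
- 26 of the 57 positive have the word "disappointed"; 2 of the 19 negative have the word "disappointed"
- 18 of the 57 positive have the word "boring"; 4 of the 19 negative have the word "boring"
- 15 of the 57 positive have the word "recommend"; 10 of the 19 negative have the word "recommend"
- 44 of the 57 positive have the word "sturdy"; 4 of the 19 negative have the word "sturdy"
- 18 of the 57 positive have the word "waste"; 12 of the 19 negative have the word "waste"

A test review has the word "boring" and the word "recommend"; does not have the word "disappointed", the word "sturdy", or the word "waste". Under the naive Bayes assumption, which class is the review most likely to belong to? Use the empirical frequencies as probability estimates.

negative

positive: (57/76) × (31/57) × (18/57) × (15/57) × (13/57) × (39/57) ≈ 0.00528957
negative: (19/76) × (17/19) × (4/19) × (10/19) × (15/19) × (7/19) ≈ 0.00720892
Highest score → negative.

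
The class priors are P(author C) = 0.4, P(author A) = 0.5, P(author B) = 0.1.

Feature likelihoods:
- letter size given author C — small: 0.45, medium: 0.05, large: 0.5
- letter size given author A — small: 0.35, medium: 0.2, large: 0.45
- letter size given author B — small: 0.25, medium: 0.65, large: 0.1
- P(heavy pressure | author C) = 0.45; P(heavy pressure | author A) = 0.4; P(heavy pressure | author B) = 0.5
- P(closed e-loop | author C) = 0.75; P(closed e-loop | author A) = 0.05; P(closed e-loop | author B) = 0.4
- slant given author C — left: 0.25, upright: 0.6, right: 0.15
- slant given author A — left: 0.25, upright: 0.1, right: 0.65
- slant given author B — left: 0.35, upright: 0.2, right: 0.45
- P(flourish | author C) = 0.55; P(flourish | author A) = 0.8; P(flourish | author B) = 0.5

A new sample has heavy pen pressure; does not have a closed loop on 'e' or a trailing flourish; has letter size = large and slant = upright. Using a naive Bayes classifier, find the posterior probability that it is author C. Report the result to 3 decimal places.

author C: 0.4 × 0.5 × 0.45 × (1−0.75) × 0.6 × (1−0.55) = 0.006075
author A: 0.5 × 0.45 × 0.4 × (1−0.05) × 0.1 × (1−0.8) = 0.00171
author B: 0.1 × 0.1 × 0.5 × (1−0.4) × 0.2 × (1−0.5) = 0.0003
P(author C | x) = 0.006075 / 0.008085 ≈ 0.751

0.751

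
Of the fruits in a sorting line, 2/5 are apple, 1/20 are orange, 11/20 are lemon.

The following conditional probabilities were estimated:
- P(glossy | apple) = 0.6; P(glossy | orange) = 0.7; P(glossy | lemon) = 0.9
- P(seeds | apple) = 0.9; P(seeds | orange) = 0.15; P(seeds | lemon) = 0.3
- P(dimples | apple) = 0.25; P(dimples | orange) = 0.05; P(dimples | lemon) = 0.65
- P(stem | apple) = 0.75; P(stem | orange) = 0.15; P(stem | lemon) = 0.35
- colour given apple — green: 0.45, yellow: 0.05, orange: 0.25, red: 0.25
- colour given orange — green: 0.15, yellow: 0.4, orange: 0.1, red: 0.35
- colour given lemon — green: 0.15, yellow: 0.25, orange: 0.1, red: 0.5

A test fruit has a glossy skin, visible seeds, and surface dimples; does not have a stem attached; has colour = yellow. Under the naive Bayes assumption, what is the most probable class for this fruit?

lemon

apple: 0.4 × 0.6 × 0.9 × 0.25 × (1−0.75) × 0.05 = 0.000675
orange: 0.05 × 0.7 × 0.15 × 0.05 × (1−0.15) × 0.4 = 0.00008925
lemon: 0.55 × 0.9 × 0.3 × 0.65 × (1−0.35) × 0.25 = 0.0156853125
Highest score → lemon.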